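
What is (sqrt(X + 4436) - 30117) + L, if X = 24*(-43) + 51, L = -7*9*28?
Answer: -31881 + sqrt(3455) ≈ -31822.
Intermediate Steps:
L = -1764 (L = -63*28 = -1764)
X = -981 (X = -1032 + 51 = -981)
(sqrt(X + 4436) - 30117) + L = (sqrt(-981 + 4436) - 30117) - 1764 = (sqrt(3455) - 30117) - 1764 = (-30117 + sqrt(3455)) - 1764 = -31881 + sqrt(3455)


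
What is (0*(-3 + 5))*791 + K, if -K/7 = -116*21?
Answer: 17052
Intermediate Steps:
K = 17052 (K = -(-812)*21 = -7*(-2436) = 17052)
(0*(-3 + 5))*791 + K = (0*(-3 + 5))*791 + 17052 = (0*2)*791 + 17052 = 0*791 + 17052 = 0 + 17052 = 17052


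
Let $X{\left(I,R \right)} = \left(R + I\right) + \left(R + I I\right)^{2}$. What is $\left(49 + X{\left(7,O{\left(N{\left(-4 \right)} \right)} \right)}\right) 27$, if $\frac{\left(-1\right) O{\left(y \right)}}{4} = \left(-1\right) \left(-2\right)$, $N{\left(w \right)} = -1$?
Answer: $46683$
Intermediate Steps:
$O{\left(y \right)} = -8$ ($O{\left(y \right)} = - 4 \left(\left(-1\right) \left(-2\right)\right) = \left(-4\right) 2 = -8$)
$X{\left(I,R \right)} = I + R + \left(R + I^{2}\right)^{2}$ ($X{\left(I,R \right)} = \left(I + R\right) + \left(R + I^{2}\right)^{2} = I + R + \left(R + I^{2}\right)^{2}$)
$\left(49 + X{\left(7,O{\left(N{\left(-4 \right)} \right)} \right)}\right) 27 = \left(49 + \left(7 - 8 + \left(-8 + 7^{2}\right)^{2}\right)\right) 27 = \left(49 + \left(7 - 8 + \left(-8 + 49\right)^{2}\right)\right) 27 = \left(49 + \left(7 - 8 + 41^{2}\right)\right) 27 = \left(49 + \left(7 - 8 + 1681\right)\right) 27 = \left(49 + 1680\right) 27 = 1729 \cdot 27 = 46683$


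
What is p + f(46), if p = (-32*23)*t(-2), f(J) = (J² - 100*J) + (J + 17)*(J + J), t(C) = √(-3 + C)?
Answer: 3312 - 736*I*√5 ≈ 3312.0 - 1645.7*I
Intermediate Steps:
f(J) = J² - 100*J + 2*J*(17 + J) (f(J) = (J² - 100*J) + (17 + J)*(2*J) = (J² - 100*J) + 2*J*(17 + J) = J² - 100*J + 2*J*(17 + J))
p = -736*I*√5 (p = (-32*23)*√(-3 - 2) = -736*I*√5 ≈ -1645.7*I)
p + f(46) = -736*I*√5 + 3*46*(-22 + 46) = -736*I*√5 + 3*46*24 = -736*I*√5 + 3312 = 3312 - 736*I*√5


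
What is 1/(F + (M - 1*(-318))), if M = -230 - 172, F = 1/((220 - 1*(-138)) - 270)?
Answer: -88/7391 ≈ -0.011906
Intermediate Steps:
F = 1/88 (F = 1/((220 + 138) - 270) = 1/(358 - 270) = 1/88 ≈ 0.011364)
M = -402
1/(F + (M - 1*(-318))) = 1/(1/88 + (-402 - 1*(-318))) = 1/(1/88 + (-402 + 318)) = 1/(1/88 - 84) = 1/(-7391/88) = -88/7391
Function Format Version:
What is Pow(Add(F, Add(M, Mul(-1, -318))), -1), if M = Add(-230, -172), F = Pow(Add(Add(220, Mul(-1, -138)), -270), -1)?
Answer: Rational(-88, 7391) ≈ -0.011906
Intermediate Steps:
F = Rational(1, 88) (F = Pow(Add(Add(220, 138), -270), -1) = Pow(Add(358, -270), -1) = Pow(88, -1) = Rational(1, 88) ≈ 0.011364)
M = -402
Pow(Add(F, Add(M, Mul(-1, -318))), -1) = Pow(Add(Rational(1, 88), Add(-402, Mul(-1, -318))), -1) = Pow(Add(Rational(1, 88), Add(-402, 318)), -1) = Pow(Add(Rational(1, 88), -84), -1) = Pow(Rational(-7391, 88), -1) = Rational(-88, 7391)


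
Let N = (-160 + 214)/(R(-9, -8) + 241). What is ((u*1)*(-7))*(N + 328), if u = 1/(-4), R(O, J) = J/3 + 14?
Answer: 869603/1514 ≈ 574.37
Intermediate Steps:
R(O, J) = 14 + J/3 (R(O, J) = J/3 + 14 = 14 + J/3)
u = -¼ ≈ -0.25000
N = 162/757 (N = (-160 + 214)/((14 + (⅓)*(-8)) + 241) = 54/((14 - 8/3) + 241) = 54/(34/3 + 241) = 54/(757/3) = 54*(3/757) = 162/757 ≈ 0.21400)
((u*1)*(-7))*(N + 328) = (-¼*1*(-7))*(162/757 + 328) = -¼*(-7)*(248458/757) = (7/4)*(248458/757) = 869603/1514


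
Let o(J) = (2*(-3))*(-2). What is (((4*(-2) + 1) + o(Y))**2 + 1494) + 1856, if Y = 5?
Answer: 3375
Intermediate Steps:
o(J) = 12 (o(J) = -6*(-2) = 12)
(((4*(-2) + 1) + o(Y))**2 + 1494) + 1856 = (((4*(-2) + 1) + 12)**2 + 1494) + 1856 = (((-8 + 1) + 12)**2 + 1494) + 1856 = ((-7 + 12)**2 + 1494) + 1856 = (5**2 + 1494) + 1856 = (25 + 1494) + 1856 = 1519 + 1856 = 3375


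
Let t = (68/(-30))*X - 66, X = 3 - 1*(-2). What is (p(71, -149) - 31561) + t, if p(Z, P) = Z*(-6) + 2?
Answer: -96187/3 ≈ -32062.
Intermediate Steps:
X = 5 (X = 3 + 2 = 5)
p(Z, P) = 2 - 6*Z (p(Z, P) = -6*Z + 2 = 2 - 6*Z)
t = -232/3 (t = (68/(-30))*5 - 66 = (68*(-1/30))*5 - 66 = -34/15*5 - 66 = -34/3 - 66 = -232/3 ≈ -77.333)
(p(71, -149) - 31561) + t = ((2 - 6*71) - 31561) - 232/3 = ((2 - 426) - 31561) - 232/3 = (-424 - 31561) - 232/3 = -31985 - 232/3 = -96187/3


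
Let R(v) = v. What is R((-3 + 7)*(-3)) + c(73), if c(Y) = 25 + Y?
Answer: 86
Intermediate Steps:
R((-3 + 7)*(-3)) + c(73) = (-3 + 7)*(-3) + (25 + 73) = 4*(-3) + 98 = -12 + 98 = 86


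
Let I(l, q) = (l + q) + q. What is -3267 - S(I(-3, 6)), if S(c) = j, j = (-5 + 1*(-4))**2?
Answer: -3348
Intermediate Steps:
I(l, q) = l + 2*q
j = 81 (j = (-5 - 4)**2 = (-9)**2 = 81)
S(c) = 81
-3267 - S(I(-3, 6)) = -3267 - 1*81 = -3267 - 81 = -3348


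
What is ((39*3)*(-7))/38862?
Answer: -91/4318 ≈ -0.021075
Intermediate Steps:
((39*3)*(-7))/38862 = (117*(-7))*(1/38862) = -819*1/38862 = -91/4318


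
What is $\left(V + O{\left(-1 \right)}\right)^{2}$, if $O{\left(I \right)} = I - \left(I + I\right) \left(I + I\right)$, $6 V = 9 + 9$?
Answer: $4$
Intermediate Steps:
$V = 3$ ($V = \frac{9 + 9}{6} = \frac{1}{6} \cdot 18 = 3$)
$O{\left(I \right)} = I - 4 I^{2}$ ($O{\left(I \right)} = I - 2 I 2 I = I - 4 I^{2}$)
$\left(V + O{\left(-1 \right)}\right)^{2} = \left(3 - \left(1 - -4\right)\right)^{2} = \left(3 - \left(1 + 4\right)\right)^{2} = \left(3 - 5\right)^{2} = \left(-2\right)^{2} = 4$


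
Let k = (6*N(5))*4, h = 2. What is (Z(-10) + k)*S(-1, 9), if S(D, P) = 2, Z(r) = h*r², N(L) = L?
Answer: 640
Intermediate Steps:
k = 120 (k = (6*5)*4 = 30*4 = 120)
Z(r) = 2*r²
(Z(-10) + k)*S(-1, 9) = (2*(-10)² + 120)*2 = (2*100 + 120)*2 = (200 + 120)*2 = 320*2 = 640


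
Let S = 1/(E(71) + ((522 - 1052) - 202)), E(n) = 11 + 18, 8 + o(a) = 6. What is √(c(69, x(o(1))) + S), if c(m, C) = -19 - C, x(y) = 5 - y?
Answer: 3*I*√1427793/703 ≈ 5.0992*I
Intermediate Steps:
o(a) = -2 (o(a) = -8 + 6 = -2)
E(n) = 29
S = -1/703 (S = 1/(29 + ((522 - 1052) - 202)) = 1/(29 + (-530 - 202)) = 1/(29 - 732) = 1/(-703) = -1/703 ≈ -0.0014225)
√(c(69, x(o(1))) + S) = √((-19 - (5 - 1*(-2))) - 1/703) = √((-19 - (5 + 2)) - 1/703) = √((-19 - 1*7) - 1/703) = √((-19 - 7) - 1/703) = √(-26 - 1/703) = √(-18279/703) = 3*I*√1427793/703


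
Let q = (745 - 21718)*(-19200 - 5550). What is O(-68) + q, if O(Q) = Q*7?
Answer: 519081274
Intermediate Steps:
O(Q) = 7*Q
q = 519081750 (q = -20973*(-24750) = 519081750)
O(-68) + q = 7*(-68) + 519081750 = -476 + 519081750 = 519081274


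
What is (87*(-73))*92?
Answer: -584292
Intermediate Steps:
(87*(-73))*92 = -6351*92 = -584292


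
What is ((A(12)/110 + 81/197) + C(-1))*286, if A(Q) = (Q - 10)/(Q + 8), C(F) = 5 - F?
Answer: 18063461/9850 ≈ 1833.9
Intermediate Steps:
A(Q) = (-10 + Q)/(8 + Q)
((A(12)/110 + 81/197) + C(-1))*286 = ((((-10 + 12)/(8 + 12))/110 + 81/197) + (5 - 1*(-1)))*286 = (((2/20)*(1/110) + 81*(1/197)) + (5 + 1))*286 = ((((1/20)*2)*(1/110) + 81/197) + 6)*286 = (((⅒)*(1/110) + 81/197) + 6)*286 = ((1/1100 + 81/197) + 6)*286 = (89297/216700 + 6)*286 = (1389497/216700)*286 = 18063461/9850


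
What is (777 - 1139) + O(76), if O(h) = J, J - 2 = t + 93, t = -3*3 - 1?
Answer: -277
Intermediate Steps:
t = -10 (t = -9 - 1 = -10)
J = 85 (J = 2 + (-10 + 93) = 2 + 83 = 85)
O(h) = 85
(777 - 1139) + O(76) = (777 - 1139) + 85 = -362 + 85 = -277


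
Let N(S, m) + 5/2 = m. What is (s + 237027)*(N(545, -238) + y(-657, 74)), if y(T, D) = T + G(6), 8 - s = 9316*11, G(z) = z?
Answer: -239918697/2 ≈ -1.1996e+8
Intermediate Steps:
N(S, m) = -5/2 + m
s = -102468 (s = 8 - 9316*11 = 8 - 1*102476 = 8 - 102476 = -102468)
y(T, D) = 6 + T (y(T, D) = T + 6 = 6 + T)
(s + 237027)*(N(545, -238) + y(-657, 74)) = (-102468 + 237027)*((-5/2 - 238) + (6 - 657)) = 134559*(-481/2 - 651) = 134559*(-1783/2) = -239918697/2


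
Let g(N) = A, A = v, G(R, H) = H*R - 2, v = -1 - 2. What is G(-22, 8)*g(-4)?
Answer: 534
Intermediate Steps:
v = -3
G(R, H) = -2 + H*R
A = -3
g(N) = -3
G(-22, 8)*g(-4) = (-2 + 8*(-22))*(-3) = (-2 - 176)*(-3) = -178*(-3) = 534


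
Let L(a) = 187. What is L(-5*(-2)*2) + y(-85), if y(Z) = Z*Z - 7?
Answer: 7405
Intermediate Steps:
y(Z) = -7 + Z**2 (y(Z) = Z**2 - 7 = -7 + Z**2)
L(-5*(-2)*2) + y(-85) = 187 + (-7 + (-85)**2) = 187 + (-7 + 7225) = 187 + 7218 = 7405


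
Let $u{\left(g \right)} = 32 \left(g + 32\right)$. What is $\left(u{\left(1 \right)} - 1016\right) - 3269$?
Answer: $-3229$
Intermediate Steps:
$u{\left(g \right)} = 1024 + 32 g$ ($u{\left(g \right)} = 32 \left(32 + g\right) = 1024 + 32 g$)
$\left(u{\left(1 \right)} - 1016\right) - 3269 = \left(\left(1024 + 32 \cdot 1\right) - 1016\right) - 3269 = \left(\left(1024 + 32\right) - 1016\right) - 3269 = \left(1056 - 1016\right) - 3269 = 40 - 3269 = -3229$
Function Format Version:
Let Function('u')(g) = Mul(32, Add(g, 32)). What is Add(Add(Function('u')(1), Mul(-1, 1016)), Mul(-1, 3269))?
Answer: -3229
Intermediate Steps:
Function('u')(g) = Add(1024, Mul(32, g)) (Function('u')(g) = Mul(32, Add(32, g)) = Add(1024, Mul(32, g)))
Add(Add(Function('u')(1), Mul(-1, 1016)), Mul(-1, 3269)) = Add(Add(Add(1024, Mul(32, 1)), Mul(-1, 1016)), Mul(-1, 3269)) = Add(Add(Add(1024, 32), -1016), -3269) = Add(Add(1056, -1016), -3269) = Add(40, -3269) = -3229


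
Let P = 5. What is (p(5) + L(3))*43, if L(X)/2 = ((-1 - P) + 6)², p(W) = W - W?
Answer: 0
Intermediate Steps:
p(W) = 0
L(X) = 0 (L(X) = 2*((-1 - 1*5) + 6)² = 2*((-1 - 5) + 6)² = 2*(-6 + 6)² = 2*0² = 2*0 = 0)
(p(5) + L(3))*43 = (0 + 0)*43 = 0*43 = 0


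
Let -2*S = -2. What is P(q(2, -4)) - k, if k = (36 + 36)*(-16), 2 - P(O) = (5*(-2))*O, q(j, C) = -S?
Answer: 1144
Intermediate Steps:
S = 1 (S = -1/2*(-2) = 1)
q(j, C) = -1 (q(j, C) = -1*1 = -1)
P(O) = 2 + 10*O (P(O) = 2 - 5*(-2)*O = 2 - (-10)*O = 2 + 10*O)
k = -1152 (k = 72*(-16) = -1152)
P(q(2, -4)) - k = (2 + 10*(-1)) - 1*(-1152) = (2 - 10) + 1152 = -8 + 1152 = 1144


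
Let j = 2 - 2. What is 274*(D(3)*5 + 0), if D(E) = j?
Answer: 0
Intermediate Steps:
j = 0
D(E) = 0
274*(D(3)*5 + 0) = 274*(0*5 + 0) = 274*(0 + 0) = 274*0 = 0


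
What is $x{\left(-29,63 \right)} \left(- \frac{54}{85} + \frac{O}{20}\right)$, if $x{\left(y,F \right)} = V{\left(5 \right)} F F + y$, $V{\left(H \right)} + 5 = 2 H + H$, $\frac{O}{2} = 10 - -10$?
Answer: $\frac{270628}{5} \approx 54126.0$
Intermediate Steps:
$O = 40$ ($O = 2 \left(10 - -10\right) = 2 \left(10 + 10\right) = 2 \cdot 20 = 40$)
$V{\left(H \right)} = -5 + 3 H$ ($V{\left(H \right)} = -5 + \left(2 H + H\right) = -5 + 3 H$)
$x{\left(y,F \right)} = y + 10 F^{2}$ ($x{\left(y,F \right)} = \left(-5 + 3 \cdot 5\right) F F + y = \left(-5 + 15\right) F F + y = 10 F F + y = 10 F^{2} + y = y + 10 F^{2}$)
$x{\left(-29,63 \right)} \left(- \frac{54}{85} + \frac{O}{20}\right) = \left(-29 + 10 \cdot 63^{2}\right) \left(- \frac{54}{85} + \frac{40}{20}\right) = \left(-29 + 10 \cdot 3969\right) \left(\left(-54\right) \frac{1}{85} + 40 \cdot \frac{1}{20}\right) = \left(-29 + 39690\right) \left(- \frac{54}{85} + 2\right) = 39661 \cdot \frac{116}{85} = \frac{270628}{5}$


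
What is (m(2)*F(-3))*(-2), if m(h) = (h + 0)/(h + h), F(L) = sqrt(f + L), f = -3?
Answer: -I*sqrt(6) ≈ -2.4495*I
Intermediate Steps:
F(L) = sqrt(-3 + L)
m(h) = 1/2 (m(h) = h/((2*h)) = h*(1/(2*h)) = 1/2)
(m(2)*F(-3))*(-2) = (sqrt(-3 - 3)/2)*(-2) = (sqrt(-6)/2)*(-2) = ((I*sqrt(6))/2)*(-2) = (I*sqrt(6)/2)*(-2) = -I*sqrt(6)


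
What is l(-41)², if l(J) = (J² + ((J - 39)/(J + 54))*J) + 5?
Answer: 634939204/169 ≈ 3.7570e+6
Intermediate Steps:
l(J) = 5 + J² + J*(-39 + J)/(54 + J) (l(J) = (J² + ((-39 + J)/(54 + J))*J) + 5 = (J² + J*(-39 + J)/(54 + J)) + 5 = 5 + J² + J*(-39 + J)/(54 + J))
l(-41)² = ((270 + (-41)³ - 34*(-41) + 55*(-41)²)/(54 - 41))² = ((270 - 68921 + 1394 + 55*1681)/13)² = ((270 - 68921 + 1394 + 92455)/13)² = ((1/13)*25198)² = (25198/13)² = 634939204/169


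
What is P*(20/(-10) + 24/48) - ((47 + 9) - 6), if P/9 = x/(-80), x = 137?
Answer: -4301/160 ≈ -26.881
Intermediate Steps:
P = -1233/80 (P = 9*(137/(-80)) = 9*(137*(-1/80)) = 9*(-137/80) = -1233/80 ≈ -15.413)
P*(20/(-10) + 24/48) - ((47 + 9) - 6) = -1233*(20/(-10) + 24/48)/80 - ((47 + 9) - 6) = -1233*(20*(-1/10) + 24*(1/48))/80 - (56 - 6) = -1233*(-2 + 1/2)/80 - 1*50 = -1233/80*(-3/2) - 50 = 3699/160 - 50 = -4301/160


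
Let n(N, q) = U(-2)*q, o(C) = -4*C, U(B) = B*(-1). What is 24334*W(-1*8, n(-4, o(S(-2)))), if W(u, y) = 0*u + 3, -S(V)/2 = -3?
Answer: 73002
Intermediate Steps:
U(B) = -B
S(V) = 6 (S(V) = -2*(-3) = 6)
n(N, q) = 2*q (n(N, q) = (-1*(-2))*q = 2*q)
W(u, y) = 3 (W(u, y) = 0 + 3 = 3)
24334*W(-1*8, n(-4, o(S(-2)))) = 24334*3 = 73002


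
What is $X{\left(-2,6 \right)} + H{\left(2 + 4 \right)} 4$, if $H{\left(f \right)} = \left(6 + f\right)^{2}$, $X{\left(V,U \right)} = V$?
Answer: $574$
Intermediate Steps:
$X{\left(-2,6 \right)} + H{\left(2 + 4 \right)} 4 = -2 + \left(6 + \left(2 + 4\right)\right)^{2} \cdot 4 = -2 + \left(6 + 6\right)^{2} \cdot 4 = -2 + 12^{2} \cdot 4 = -2 + 144 \cdot 4 = -2 + 576 = 574$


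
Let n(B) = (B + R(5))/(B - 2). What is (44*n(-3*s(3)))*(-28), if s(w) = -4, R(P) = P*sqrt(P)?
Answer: -7392/5 - 616*sqrt(5) ≈ -2855.8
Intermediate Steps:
R(P) = P**(3/2)
n(B) = (B + 5*sqrt(5))/(-2 + B) (n(B) = (B + 5**(3/2))/(B - 2) = (B + 5*sqrt(5))/(-2 + B))
(44*n(-3*s(3)))*(-28) = (44*((-3*(-4) + 5*sqrt(5))/(-2 - 3*(-4))))*(-28) = (44*((12 + 5*sqrt(5))/(-2 + 12)))*(-28) = (44*((12 + 5*sqrt(5))/10))*(-28) = (44*(6/5 + sqrt(5)/2))*(-28) = (264/5 + 22*sqrt(5))*(-28) = -7392/5 - 616*sqrt(5)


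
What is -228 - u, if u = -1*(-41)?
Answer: -269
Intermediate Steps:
u = 41
-228 - u = -228 - 1*41 = -228 - 41 = -269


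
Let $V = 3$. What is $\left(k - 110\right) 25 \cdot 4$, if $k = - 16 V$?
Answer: $-15800$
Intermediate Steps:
$k = -48$ ($k = \left(-16\right) 3 = -48$)
$\left(k - 110\right) 25 \cdot 4 = \left(-48 - 110\right) 25 \cdot 4 = \left(-158\right) 100 = -15800$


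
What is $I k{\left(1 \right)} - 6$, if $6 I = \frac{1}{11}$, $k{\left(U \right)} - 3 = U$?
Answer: $- \frac{196}{33} \approx -5.9394$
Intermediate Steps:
$k{\left(U \right)} = 3 + U$
$I = \frac{1}{66}$ ($I = \frac{1}{6 \cdot 11} = \frac{1}{6} \cdot \frac{1}{11} = \frac{1}{66} \approx 0.015152$)
$I k{\left(1 \right)} - 6 = \frac{3 + 1}{66} - 6 = \frac{1}{66} \cdot 4 + \left(-6 + 0\right) = \frac{2}{33} - 6 = - \frac{196}{33}$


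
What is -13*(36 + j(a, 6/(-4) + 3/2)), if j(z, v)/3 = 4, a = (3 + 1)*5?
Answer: -624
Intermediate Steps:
a = 20 (a = 4*5 = 20)
j(z, v) = 12 (j(z, v) = 3*4 = 12)
-13*(36 + j(a, 6/(-4) + 3/2)) = -13*(36 + 12) = -13*48 = -624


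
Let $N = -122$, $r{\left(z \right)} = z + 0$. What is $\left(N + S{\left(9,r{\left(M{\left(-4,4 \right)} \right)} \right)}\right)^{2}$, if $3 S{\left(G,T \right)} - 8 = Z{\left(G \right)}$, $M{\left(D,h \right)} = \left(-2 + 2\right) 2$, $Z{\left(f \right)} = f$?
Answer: $\frac{121801}{9} \approx 13533.0$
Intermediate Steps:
$M{\left(D,h \right)} = 0$ ($M{\left(D,h \right)} = 0 \cdot 2 = 0$)
$r{\left(z \right)} = z$
$S{\left(G,T \right)} = \frac{8}{3} + \frac{G}{3}$
$\left(N + S{\left(9,r{\left(M{\left(-4,4 \right)} \right)} \right)}\right)^{2} = \left(-122 + \left(\frac{8}{3} + \frac{1}{3} \cdot 9\right)\right)^{2} = \left(-122 + \left(\frac{8}{3} + 3\right)\right)^{2} = \left(-122 + \frac{17}{3}\right)^{2} = \left(- \frac{349}{3}\right)^{2} = \frac{121801}{9}$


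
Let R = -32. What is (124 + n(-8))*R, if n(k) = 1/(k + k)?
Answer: -3966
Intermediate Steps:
n(k) = 1/(2*k)
(124 + n(-8))*R = (124 + (½)/(-8))*(-32) = (124 + (½)*(-⅛))*(-32) = (124 - 1/16)*(-32) = (1983/16)*(-32) = -3966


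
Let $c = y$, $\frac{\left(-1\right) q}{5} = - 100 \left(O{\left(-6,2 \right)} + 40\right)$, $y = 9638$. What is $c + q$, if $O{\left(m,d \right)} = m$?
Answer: $26638$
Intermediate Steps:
$q = 17000$ ($q = - 5 \left(- 100 \left(-6 + 40\right)\right) = - 5 \left(\left(-100\right) 34\right) = \left(-5\right) \left(-3400\right) = 17000$)
$c = 9638$
$c + q = 9638 + 17000 = 26638$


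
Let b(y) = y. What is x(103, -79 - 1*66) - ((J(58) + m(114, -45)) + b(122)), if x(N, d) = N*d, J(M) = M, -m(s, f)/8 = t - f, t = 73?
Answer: -14171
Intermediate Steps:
m(s, f) = -584 + 8*f (m(s, f) = -8*(73 - f) = -584 + 8*f)
x(103, -79 - 1*66) - ((J(58) + m(114, -45)) + b(122)) = 103*(-79 - 1*66) - ((58 + (-584 + 8*(-45))) + 122) = 103*(-79 - 66) - ((58 + (-584 - 360)) + 122) = 103*(-145) - ((58 - 944) + 122) = -14935 - (-886 + 122) = -14935 - 1*(-764) = -14935 + 764 = -14171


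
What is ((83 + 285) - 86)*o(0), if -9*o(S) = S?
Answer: 0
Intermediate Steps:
o(S) = -S/9
((83 + 285) - 86)*o(0) = ((83 + 285) - 86)*(-1/9*0) = (368 - 86)*0 = 282*0 = 0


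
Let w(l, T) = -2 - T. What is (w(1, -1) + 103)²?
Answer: 10404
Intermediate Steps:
(w(1, -1) + 103)² = ((-2 - 1*(-1)) + 103)² = ((-2 + 1) + 103)² = (-1 + 103)² = 102² = 10404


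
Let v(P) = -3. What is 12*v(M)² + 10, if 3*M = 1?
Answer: 118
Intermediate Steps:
M = ⅓ (M = (⅓)*1 = ⅓ ≈ 0.33333)
12*v(M)² + 10 = 12*(-3)² + 10 = 12*9 + 10 = 108 + 10 = 118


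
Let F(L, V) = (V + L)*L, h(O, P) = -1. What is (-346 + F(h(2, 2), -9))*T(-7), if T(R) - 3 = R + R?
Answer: 3696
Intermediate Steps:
F(L, V) = L*(L + V) (F(L, V) = (L + V)*L = L*(L + V))
T(R) = 3 + 2*R (T(R) = 3 + (R + R) = 3 + 2*R)
(-346 + F(h(2, 2), -9))*T(-7) = (-346 - (-1 - 9))*(3 + 2*(-7)) = (-346 - 1*(-10))*(3 - 14) = (-346 + 10)*(-11) = -336*(-11) = 3696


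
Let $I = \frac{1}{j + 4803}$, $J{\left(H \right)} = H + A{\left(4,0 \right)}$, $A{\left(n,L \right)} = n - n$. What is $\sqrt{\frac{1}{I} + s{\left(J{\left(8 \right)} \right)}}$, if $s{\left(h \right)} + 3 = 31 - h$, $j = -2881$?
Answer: $\sqrt{1942} \approx 44.068$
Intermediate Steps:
$A{\left(n,L \right)} = 0$
$J{\left(H \right)} = H$ ($J{\left(H \right)} = H + 0 = H$)
$s{\left(h \right)} = 28 - h$ ($s{\left(h \right)} = -3 - \left(-31 + h\right) = 28 - h$)
$I = \frac{1}{1922}$ ($I = \frac{1}{-2881 + 4803} = \frac{1}{1922} \approx 0.00052029$)
$\sqrt{\frac{1}{I} + s{\left(J{\left(8 \right)} \right)}} = \sqrt{\frac{1}{\frac{1}{1922}} + \left(28 - 8\right)} = \sqrt{1922 + \left(28 - 8\right)} = \sqrt{1922 + 20} = \sqrt{1942}$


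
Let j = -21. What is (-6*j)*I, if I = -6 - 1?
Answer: -882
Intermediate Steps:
I = -7
(-6*j)*I = -6*(-21)*(-7) = 126*(-7) = -882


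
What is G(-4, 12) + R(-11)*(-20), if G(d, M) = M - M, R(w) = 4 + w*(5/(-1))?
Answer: -1180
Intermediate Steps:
R(w) = 4 - 5*w (R(w) = 4 + w*(5*(-1)) = 4 + w*(-5) = 4 - 5*w)
G(d, M) = 0
G(-4, 12) + R(-11)*(-20) = 0 + (4 - 5*(-11))*(-20) = 0 + (4 + 55)*(-20) = 0 + 59*(-20) = 0 - 1180 = -1180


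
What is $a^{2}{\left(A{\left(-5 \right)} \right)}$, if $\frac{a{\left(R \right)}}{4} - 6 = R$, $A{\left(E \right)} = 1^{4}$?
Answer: $784$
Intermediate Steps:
$A{\left(E \right)} = 1$
$a{\left(R \right)} = 24 + 4 R$
$a^{2}{\left(A{\left(-5 \right)} \right)} = \left(24 + 4 \cdot 1\right)^{2} = \left(24 + 4\right)^{2} = 28^{2} = 784$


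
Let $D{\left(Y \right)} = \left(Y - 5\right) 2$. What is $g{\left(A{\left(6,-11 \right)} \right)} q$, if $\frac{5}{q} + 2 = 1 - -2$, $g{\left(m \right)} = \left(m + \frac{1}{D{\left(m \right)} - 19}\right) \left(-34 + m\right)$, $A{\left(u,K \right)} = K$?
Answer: $\frac{42150}{17} \approx 2479.4$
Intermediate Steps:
$D{\left(Y \right)} = -10 + 2 Y$ ($D{\left(Y \right)} = \left(-5 + Y\right) 2 = -10 + 2 Y$)
$g{\left(m \right)} = \left(-34 + m\right) \left(m + \frac{1}{-29 + 2 m}\right)$ ($g{\left(m \right)} = \left(m + \frac{1}{\left(-10 + 2 m\right) - 19}\right) \left(-34 + m\right) = \left(m + \frac{1}{-29 + 2 m}\right) \left(-34 + m\right) = \left(-34 + m\right) \left(m + \frac{1}{-29 + 2 m}\right)$)
$q = 5$ ($q = \frac{5}{-2 + \left(1 - -2\right)} = \frac{5}{-2 + \left(1 + 2\right)} = \frac{5}{-2 + 3} = \frac{5}{1} = 5 \cdot 1 = 5$)
$g{\left(A{\left(6,-11 \right)} \right)} q = \frac{-34 - 97 \left(-11\right)^{2} + 2 \left(-11\right)^{3} + 987 \left(-11\right)}{-29 + 2 \left(-11\right)} 5 = \frac{-34 - 11737 + 2 \left(-1331\right) - 10857}{-29 - 22} \cdot 5 = \frac{-34 - 11737 - 2662 - 10857}{-51} \cdot 5 = \left(- \frac{1}{51}\right) \left(-25290\right) 5 = \frac{8430}{17} \cdot 5 = \frac{42150}{17}$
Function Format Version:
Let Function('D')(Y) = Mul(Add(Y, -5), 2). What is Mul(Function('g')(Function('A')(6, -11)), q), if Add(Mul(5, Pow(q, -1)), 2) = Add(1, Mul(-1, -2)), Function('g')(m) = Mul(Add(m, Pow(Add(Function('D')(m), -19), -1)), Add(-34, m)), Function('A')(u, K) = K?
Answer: Rational(42150, 17) ≈ 2479.4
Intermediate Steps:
Function('D')(Y) = Add(-10, Mul(2, Y)) (Function('D')(Y) = Mul(Add(-5, Y), 2) = Add(-10, Mul(2, Y)))
Function('g')(m) = Mul(Add(-34, m), Add(m, Pow(Add(-29, Mul(2, m)), -1))) (Function('g')(m) = Mul(Add(m, Pow(Add(Add(-10, Mul(2, m)), -19), -1)), Add(-34, m)) = Mul(Add(m, Pow(Add(-29, Mul(2, m)), -1)), Add(-34, m)) = Mul(Add(-34, m), Add(m, Pow(Add(-29, Mul(2, m)), -1))))
q = 5 (q = Mul(5, Pow(Add(-2, Add(1, Mul(-1, -2))), -1)) = Mul(5, Pow(Add(-2, Add(1, 2)), -1)) = Mul(5, Pow(Add(-2, 3), -1)) = Mul(5, Pow(1, -1)) = Mul(5, 1) = 5)
Mul(Function('g')(Function('A')(6, -11)), q) = Mul(Mul(Pow(Add(-29, Mul(2, -11)), -1), Add(-34, Mul(-97, Pow(-11, 2)), Mul(2, Pow(-11, 3)), Mul(987, -11))), 5) = Mul(Mul(Pow(Add(-29, -22), -1), Add(-34, Mul(-97, 121), Mul(2, -1331), -10857)), 5) = Mul(Mul(Pow(-51, -1), Add(-34, -11737, -2662, -10857)), 5) = Mul(Mul(Rational(-1, 51), -25290), 5) = Mul(Rational(8430, 17), 5) = Rational(42150, 17)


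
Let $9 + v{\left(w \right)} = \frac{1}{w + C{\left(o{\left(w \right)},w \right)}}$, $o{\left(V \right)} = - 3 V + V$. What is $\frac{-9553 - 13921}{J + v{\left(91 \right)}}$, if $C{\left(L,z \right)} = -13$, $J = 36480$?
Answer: $- \frac{1830972}{2844739} \approx -0.64363$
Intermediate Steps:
$o{\left(V \right)} = - 2 V$
$v{\left(w \right)} = -9 + \frac{1}{-13 + w}$ ($v{\left(w \right)} = -9 + \frac{1}{w - 13} = -9 + \frac{1}{-13 + w}$)
$\frac{-9553 - 13921}{J + v{\left(91 \right)}} = \frac{-9553 - 13921}{36480 + \frac{118 - 819}{-13 + 91}} = - \frac{23474}{36480 + \frac{118 - 819}{78}} = - \frac{23474}{36480 + \frac{1}{78} \left(-701\right)} = - \frac{23474}{36480 - \frac{701}{78}} = - \frac{23474}{\frac{2844739}{78}} = \left(-23474\right) \frac{78}{2844739} = - \frac{1830972}{2844739}$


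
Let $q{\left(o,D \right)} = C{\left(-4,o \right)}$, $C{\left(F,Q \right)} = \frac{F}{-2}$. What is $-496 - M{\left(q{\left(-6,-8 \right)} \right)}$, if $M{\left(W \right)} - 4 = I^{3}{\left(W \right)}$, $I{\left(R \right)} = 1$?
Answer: $-501$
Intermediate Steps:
$C{\left(F,Q \right)} = - \frac{F}{2}$ ($C{\left(F,Q \right)} = F \left(- \frac{1}{2}\right) = - \frac{F}{2}$)
$q{\left(o,D \right)} = 2$ ($q{\left(o,D \right)} = \left(- \frac{1}{2}\right) \left(-4\right) = 2$)
$M{\left(W \right)} = 5$ ($M{\left(W \right)} = 4 + 1^{3} = 4 + 1 = 5$)
$-496 - M{\left(q{\left(-6,-8 \right)} \right)} = -496 - 5 = -501$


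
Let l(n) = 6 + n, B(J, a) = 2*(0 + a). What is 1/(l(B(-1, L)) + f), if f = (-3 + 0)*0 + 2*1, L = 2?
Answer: 1/12 ≈ 0.083333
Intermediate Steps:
B(J, a) = 2*a
f = 2 (f = -3*0 + 2 = 0 + 2 = 2)
1/(l(B(-1, L)) + f) = 1/((6 + 2*2) + 2) = 1/((6 + 4) + 2) = 1/(10 + 2) = 1/12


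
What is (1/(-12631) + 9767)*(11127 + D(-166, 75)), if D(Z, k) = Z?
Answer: 1352225423936/12631 ≈ 1.0706e+8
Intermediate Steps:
(1/(-12631) + 9767)*(11127 + D(-166, 75)) = (1/(-12631) + 9767)*(11127 - 166) = (-1/12631 + 9767)*10961 = (123366976/12631)*10961 = 1352225423936/12631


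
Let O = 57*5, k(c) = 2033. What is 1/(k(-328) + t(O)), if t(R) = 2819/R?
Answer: 285/582224 ≈ 0.00048950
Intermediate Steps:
O = 285
1/(k(-328) + t(O)) = 1/(2033 + 2819/285) = 1/(582224/285) = 285/582224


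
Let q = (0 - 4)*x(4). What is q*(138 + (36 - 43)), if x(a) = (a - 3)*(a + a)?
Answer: -4192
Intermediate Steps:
x(a) = 2*a*(-3 + a) (x(a) = (-3 + a)*(2*a) = 2*a*(-3 + a))
q = -32 (q = (0 - 4)*(2*4*(-3 + 4)) = -8*4 = -4*8 = -32)
q*(138 + (36 - 43)) = -32*(138 + (36 - 43)) = -32*(138 - 7) = -32*131 = -4192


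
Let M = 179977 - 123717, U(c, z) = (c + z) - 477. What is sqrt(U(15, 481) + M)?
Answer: sqrt(56279) ≈ 237.23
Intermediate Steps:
U(c, z) = -477 + c + z
M = 56260
sqrt(U(15, 481) + M) = sqrt((-477 + 15 + 481) + 56260) = sqrt(19 + 56260) = sqrt(56279)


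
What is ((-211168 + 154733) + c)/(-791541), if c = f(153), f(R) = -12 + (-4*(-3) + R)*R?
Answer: 31202/791541 ≈ 0.039419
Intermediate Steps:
f(R) = -12 + R*(12 + R) (f(R) = -12 + (12 + R)*R = -12 + R*(12 + R))
c = 25233 (c = -12 + 153**2 + 12*153 = -12 + 23409 + 1836 = 25233)
((-211168 + 154733) + c)/(-791541) = ((-211168 + 154733) + 25233)/(-791541) = (-56435 + 25233)*(-1/791541) = -31202*(-1/791541) = 31202/791541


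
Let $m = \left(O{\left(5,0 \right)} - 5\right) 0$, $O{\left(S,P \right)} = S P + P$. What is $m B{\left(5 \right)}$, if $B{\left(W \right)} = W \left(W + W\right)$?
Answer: $0$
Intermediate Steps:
$B{\left(W \right)} = 2 W^{2}$ ($B{\left(W \right)} = W 2 W = 2 W^{2}$)
$O{\left(S,P \right)} = P + P S$ ($O{\left(S,P \right)} = P S + P = P + P S$)
$m = 0$ ($m = \left(0 \left(1 + 5\right) - 5\right) 0 = \left(0 \cdot 6 - 5\right) 0 = \left(0 - 5\right) 0 = \left(-5\right) 0 = 0$)
$m B{\left(5 \right)} = 0 \cdot 2 \cdot 5^{2} = 0 \cdot 2 \cdot 25 = 0 \cdot 50 = 0$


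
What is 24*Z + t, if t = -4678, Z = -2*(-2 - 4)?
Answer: -4390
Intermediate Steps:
Z = 12 (Z = -2*(-6) = 12)
24*Z + t = 24*12 - 4678 = 288 - 4678 = -4390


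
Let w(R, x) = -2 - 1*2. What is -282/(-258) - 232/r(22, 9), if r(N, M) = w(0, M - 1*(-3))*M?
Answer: 2917/387 ≈ 7.5375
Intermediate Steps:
w(R, x) = -4 (w(R, x) = -2 - 2 = -4)
r(N, M) = -4*M
-282/(-258) - 232/r(22, 9) = -282/(-258) - 232/((-4*9)) = -282*(-1/258) - 232/(-36) = 47/43 - 232*(-1/36) = 47/43 + 58/9 = 2917/387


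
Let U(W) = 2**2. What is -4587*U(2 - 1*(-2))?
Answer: -18348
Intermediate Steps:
U(W) = 4
-4587*U(2 - 1*(-2)) = -4587*4 = -18348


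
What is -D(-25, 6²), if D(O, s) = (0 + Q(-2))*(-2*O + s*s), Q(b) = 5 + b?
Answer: -4038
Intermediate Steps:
D(O, s) = -6*O + 3*s² (D(O, s) = (0 + (5 - 2))*(-2*O + s*s) = (0 + 3)*(-2*O + s²) = 3*(s² - 2*O) = -6*O + 3*s²)
-D(-25, 6²) = -(-6*(-25) + 3*(6²)²) = -(150 + 3*36²) = -(150 + 3*1296) = -(150 + 3888) = -1*4038 = -4038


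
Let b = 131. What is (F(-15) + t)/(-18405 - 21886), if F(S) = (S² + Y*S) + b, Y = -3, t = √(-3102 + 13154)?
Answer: -401/40291 - 2*√2513/40291 ≈ -0.012441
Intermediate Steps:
t = 2*√2513 (t = √10052 = 2*√2513 ≈ 100.26)
F(S) = 131 + S² - 3*S (F(S) = (S² - 3*S) + 131 = 131 + S² - 3*S)
(F(-15) + t)/(-18405 - 21886) = ((131 + (-15)² - 3*(-15)) + 2*√2513)/(-18405 - 21886) = ((131 + 225 + 45) + 2*√2513)/(-40291) = (401 + 2*√2513)*(-1/40291) = -401/40291 - 2*√2513/40291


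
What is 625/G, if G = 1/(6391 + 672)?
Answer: 4414375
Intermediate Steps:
G = 1/7063 ≈ 0.00014158
625/G = 625/(1/7063) = 625*7063 = 4414375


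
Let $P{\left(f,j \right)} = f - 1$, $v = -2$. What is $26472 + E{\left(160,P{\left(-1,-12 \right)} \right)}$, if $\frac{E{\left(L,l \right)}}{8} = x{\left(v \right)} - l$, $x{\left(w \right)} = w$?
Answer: $26472$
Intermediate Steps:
$P{\left(f,j \right)} = -1 + f$
$E{\left(L,l \right)} = -16 - 8 l$ ($E{\left(L,l \right)} = 8 \left(-2 - l\right) = -16 - 8 l$)
$26472 + E{\left(160,P{\left(-1,-12 \right)} \right)} = 26472 - \left(16 + 8 \left(-1 - 1\right)\right) = 26472 - 0 = 26472 + \left(-16 + 16\right) = 26472 + 0 = 26472$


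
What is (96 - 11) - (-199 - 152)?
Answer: 436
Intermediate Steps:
(96 - 11) - (-199 - 152) = 85 - 1*(-351) = 85 + 351 = 436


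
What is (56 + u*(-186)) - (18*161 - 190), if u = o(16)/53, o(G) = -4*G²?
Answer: 49908/53 ≈ 941.66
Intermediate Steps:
u = -1024/53 (u = -4*16²/53 = -4*256*(1/53) = -1024*1/53 = -1024/53 ≈ -19.321)
(56 + u*(-186)) - (18*161 - 190) = (56 - 1024/53*(-186)) - (18*161 - 190) = (56 + 190464/53) - (2898 - 190) = 193432/53 - 1*2708 = 193432/53 - 2708 = 49908/53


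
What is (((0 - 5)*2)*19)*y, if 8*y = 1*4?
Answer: -95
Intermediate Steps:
y = ½ (y = (1*4)/8 = (⅛)*4 = ½ ≈ 0.50000)
(((0 - 5)*2)*19)*y = (((0 - 5)*2)*19)*(½) = (-5*2*19)*(½) = -10*19*(½) = -190*½ = -95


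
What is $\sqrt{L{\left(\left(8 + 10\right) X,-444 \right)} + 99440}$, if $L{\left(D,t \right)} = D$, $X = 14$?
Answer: $2 \sqrt{24923} \approx 315.74$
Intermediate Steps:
$\sqrt{L{\left(\left(8 + 10\right) X,-444 \right)} + 99440} = \sqrt{\left(8 + 10\right) 14 + 99440} = \sqrt{18 \cdot 14 + 99440} = \sqrt{252 + 99440} = \sqrt{99692} = 2 \sqrt{24923}$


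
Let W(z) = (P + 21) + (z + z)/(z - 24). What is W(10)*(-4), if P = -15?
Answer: -128/7 ≈ -18.286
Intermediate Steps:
W(z) = 6 + 2*z/(-24 + z) (W(z) = (-15 + 21) + (z + z)/(z - 24) = 6 + (2*z)/(-24 + z) = 6 + 2*z/(-24 + z))
W(10)*(-4) = (8*(-18 + 10)/(-24 + 10))*(-4) = (8*(-8)/(-14))*(-4) = (8*(-1/14)*(-8))*(-4) = (32/7)*(-4) = -128/7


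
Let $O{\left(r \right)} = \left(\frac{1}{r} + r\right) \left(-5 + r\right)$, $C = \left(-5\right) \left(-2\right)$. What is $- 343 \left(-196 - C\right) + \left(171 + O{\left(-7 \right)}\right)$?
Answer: $\frac{496403}{7} \approx 70915.0$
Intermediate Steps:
$C = 10$
$O{\left(r \right)} = \left(-5 + r\right) \left(r + \frac{1}{r}\right)$ ($O{\left(r \right)} = \left(r + \frac{1}{r}\right) \left(-5 + r\right) = \left(-5 + r\right) \left(r + \frac{1}{r}\right)$)
$- 343 \left(-196 - C\right) + \left(171 + O{\left(-7 \right)}\right) = - 343 \left(-196 - 10\right) + \left(171 + \left(1 + \left(-7\right)^{2} - -35 - \frac{5}{-7}\right)\right) = - 343 \left(-196 - 10\right) + \left(171 + \left(1 + 49 + 35 - - \frac{5}{7}\right)\right) = \left(-343\right) \left(-206\right) + \left(171 + \left(1 + 49 + 35 + \frac{5}{7}\right)\right) = 70658 + \left(171 + \frac{600}{7}\right) = 70658 + \frac{1797}{7} = \frac{496403}{7}$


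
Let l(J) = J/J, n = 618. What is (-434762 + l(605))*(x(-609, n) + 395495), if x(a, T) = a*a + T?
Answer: -333459078434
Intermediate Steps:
l(J) = 1
x(a, T) = T + a**2 (x(a, T) = a**2 + T = T + a**2)
(-434762 + l(605))*(x(-609, n) + 395495) = (-434762 + 1)*((618 + (-609)**2) + 395495) = -434761*((618 + 370881) + 395495) = -434761*(371499 + 395495) = -434761*766994 = -333459078434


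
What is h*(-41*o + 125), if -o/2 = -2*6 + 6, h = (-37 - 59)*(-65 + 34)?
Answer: -1092192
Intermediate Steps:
h = 2976 (h = -96*(-31) = 2976)
o = 12 (o = -2*(-2*6 + 6) = -2*(-12 + 6) = -2*(-6) = 12)
h*(-41*o + 125) = 2976*(-41*12 + 125) = 2976*(-492 + 125) = 2976*(-367) = -1092192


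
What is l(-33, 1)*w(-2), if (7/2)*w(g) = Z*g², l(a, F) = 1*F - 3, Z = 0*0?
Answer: 0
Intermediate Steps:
Z = 0
l(a, F) = -3 + F (l(a, F) = F - 3 = -3 + F)
w(g) = 0 (w(g) = 2*(0*g²)/7 = (2/7)*0 = 0)
l(-33, 1)*w(-2) = (-3 + 1)*0 = -2*0 = 0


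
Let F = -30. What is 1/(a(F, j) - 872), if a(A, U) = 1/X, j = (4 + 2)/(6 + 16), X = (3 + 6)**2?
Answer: -81/70631 ≈ -0.0011468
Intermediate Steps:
X = 81 (X = 9**2 = 81)
j = 3/11 (j = 6/22 = 6*(1/22) = 3/11 ≈ 0.27273)
a(A, U) = 1/81
1/(a(F, j) - 872) = 1/(1/81 - 872) = 1/(-70631/81) = -81/70631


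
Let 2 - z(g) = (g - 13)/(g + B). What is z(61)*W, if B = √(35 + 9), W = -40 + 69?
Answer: 128354/3677 + 2784*√11/3677 ≈ 37.418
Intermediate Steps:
W = 29
B = 2*√11 (B = √44 = 2*√11 ≈ 6.6332)
z(g) = 2 - (-13 + g)/(g + 2*√11) (z(g) = 2 - (g - 13)/(g + 2*√11) = 2 - (-13 + g)/(g + 2*√11))
z(61)*W = ((13 + 61 + 4*√11)/(61 + 2*√11))*29 = ((74 + 4*√11)/(61 + 2*√11))*29 = 29*(74 + 4*√11)/(61 + 2*√11)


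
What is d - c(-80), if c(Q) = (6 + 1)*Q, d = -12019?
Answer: -11459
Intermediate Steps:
c(Q) = 7*Q
d - c(-80) = -12019 - 7*(-80) = -12019 - 1*(-560) = -12019 + 560 = -11459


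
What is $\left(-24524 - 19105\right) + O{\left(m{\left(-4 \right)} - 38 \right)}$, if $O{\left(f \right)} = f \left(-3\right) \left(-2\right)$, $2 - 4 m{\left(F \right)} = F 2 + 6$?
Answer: $-43851$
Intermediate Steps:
$m{\left(F \right)} = -1 - \frac{F}{2}$ ($m{\left(F \right)} = \frac{1}{2} - \frac{F 2 + 6}{4} = \frac{1}{2} - \frac{2 F + 6}{4} = \frac{1}{2} - \frac{6 + 2 F}{4} = \frac{1}{2} - \left(\frac{3}{2} + \frac{F}{2}\right) = -1 - \frac{F}{2}$)
$O{\left(f \right)} = 6 f$ ($O{\left(f \right)} = - 3 f \left(-2\right) = 6 f$)
$\left(-24524 - 19105\right) + O{\left(m{\left(-4 \right)} - 38 \right)} = \left(-24524 - 19105\right) + 6 \left(\left(-1 - -2\right) - 38\right) = -43629 + 6 \left(\left(-1 + 2\right) - 38\right) = -43629 + 6 \left(1 - 38\right) = -43629 + 6 \left(-37\right) = -43629 - 222 = -43851$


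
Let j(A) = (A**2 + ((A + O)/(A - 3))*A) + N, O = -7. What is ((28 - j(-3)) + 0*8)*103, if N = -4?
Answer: 2884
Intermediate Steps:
j(A) = -4 + A**2 + A*(-7 + A)/(-3 + A) (j(A) = (A**2 + ((A - 7)/(A - 3))*A) - 4 = (A**2 + ((-7 + A)/(-3 + A))*A) - 4 = (A**2 + A*(-7 + A)/(-3 + A)) - 4 = -4 + A**2 + A*(-7 + A)/(-3 + A))
((28 - j(-3)) + 0*8)*103 = ((28 - (12 + (-3)**3 - 11*(-3) - 2*(-3)**2)/(-3 - 3)) + 0*8)*103 = ((28 - (12 - 27 + 33 - 2*9)/(-6)) + 0)*103 = ((28 - (-1)*(12 - 27 + 33 - 18)/6) + 0)*103 = ((28 - (-1)*0/6) + 0)*103 = ((28 - 1*0) + 0)*103 = ((28 + 0) + 0)*103 = (28 + 0)*103 = 28*103 = 2884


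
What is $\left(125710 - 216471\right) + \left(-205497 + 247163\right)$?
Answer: $-49095$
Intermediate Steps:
$\left(125710 - 216471\right) + \left(-205497 + 247163\right) = \left(125710 - 216471\right) + 41666 = -90761 + 41666 = -49095$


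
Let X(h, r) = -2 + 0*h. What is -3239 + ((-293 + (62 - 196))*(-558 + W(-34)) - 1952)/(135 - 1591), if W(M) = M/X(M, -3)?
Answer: -4945039/1456 ≈ -3396.3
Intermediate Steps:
X(h, r) = -2 (X(h, r) = -2 + 0 = -2)
W(M) = -M/2 (W(M) = M/(-2) = M*(-½) = -M/2)
-3239 + ((-293 + (62 - 196))*(-558 + W(-34)) - 1952)/(135 - 1591) = -3239 + ((-293 + (62 - 196))*(-558 - ½*(-34)) - 1952)/(135 - 1591) = -3239 + ((-293 - 134)*(-558 + 17) - 1952)/(-1456) = -3239 + (-427*(-541) - 1952)*(-1/1456) = -3239 + (231007 - 1952)*(-1/1456) = -3239 + 229055*(-1/1456) = -3239 - 229055/1456 = -4945039/1456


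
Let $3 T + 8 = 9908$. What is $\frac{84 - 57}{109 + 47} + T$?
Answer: $\frac{171609}{52} \approx 3300.2$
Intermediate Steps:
$T = 3300$ ($T = - \frac{8}{3} + \frac{1}{3} \cdot 9908 = - \frac{8}{3} + \frac{9908}{3} = 3300$)
$\frac{84 - 57}{109 + 47} + T = \frac{84 - 57}{109 + 47} + 3300 = \frac{27}{156} + 3300 = 27 \cdot \frac{1}{156} + 3300 = \frac{9}{52} + 3300 = \frac{171609}{52}$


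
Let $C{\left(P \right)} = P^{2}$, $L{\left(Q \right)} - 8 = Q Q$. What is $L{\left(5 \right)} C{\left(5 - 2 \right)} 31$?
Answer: $9207$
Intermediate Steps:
$L{\left(Q \right)} = 8 + Q^{2}$ ($L{\left(Q \right)} = 8 + Q Q = 8 + Q^{2}$)
$L{\left(5 \right)} C{\left(5 - 2 \right)} 31 = \left(8 + 5^{2}\right) \left(5 - 2\right)^{2} \cdot 31 = \left(8 + 25\right) \left(5 - 2\right)^{2} \cdot 31 = 33 \cdot 3^{2} \cdot 31 = 33 \cdot 9 \cdot 31 = 297 \cdot 31 = 9207$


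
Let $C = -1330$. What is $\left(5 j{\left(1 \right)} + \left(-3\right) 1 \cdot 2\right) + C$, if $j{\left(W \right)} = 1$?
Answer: $-1331$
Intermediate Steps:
$\left(5 j{\left(1 \right)} + \left(-3\right) 1 \cdot 2\right) + C = \left(5 \cdot 1 + \left(-3\right) 1 \cdot 2\right) - 1330 = \left(5 - 6\right) - 1330 = -1 - 1330 = -1331$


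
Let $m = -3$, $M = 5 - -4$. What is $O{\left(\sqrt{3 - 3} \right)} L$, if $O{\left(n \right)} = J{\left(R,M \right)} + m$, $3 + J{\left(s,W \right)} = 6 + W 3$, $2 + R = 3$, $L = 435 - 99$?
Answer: $9072$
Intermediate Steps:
$L = 336$ ($L = 435 - 99 = 336$)
$M = 9$ ($M = 5 + 4 = 9$)
$R = 1$ ($R = -2 + 3 = 1$)
$J{\left(s,W \right)} = 3 + 3 W$ ($J{\left(s,W \right)} = -3 + \left(6 + W 3\right) = -3 + \left(6 + 3 W\right) = 3 + 3 W$)
$O{\left(n \right)} = 27$ ($O{\left(n \right)} = \left(3 + 3 \cdot 9\right) - 3 = \left(3 + 27\right) - 3 = 30 - 3 = 27$)
$O{\left(\sqrt{3 - 3} \right)} L = 27 \cdot 336 = 9072$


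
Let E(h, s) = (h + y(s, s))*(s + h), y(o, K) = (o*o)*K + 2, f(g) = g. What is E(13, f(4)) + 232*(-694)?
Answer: -159665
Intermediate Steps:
y(o, K) = 2 + K*o**2 (y(o, K) = o**2*K + 2 = K*o**2 + 2 = 2 + K*o**2)
E(h, s) = (h + s)*(2 + h + s**3) (E(h, s) = (h + (2 + s*s**2))*(s + h) = (h + (2 + s**3))*(h + s) = (2 + h + s**3)*(h + s) = (h + s)*(2 + h + s**3))
E(13, f(4)) + 232*(-694) = (13**2 + 13*4 + 13*(2 + 4**3) + 4*(2 + 4**3)) + 232*(-694) = (169 + 52 + 13*(2 + 64) + 4*(2 + 64)) - 161008 = (169 + 52 + 13*66 + 4*66) - 161008 = (169 + 52 + 858 + 264) - 161008 = 1343 - 161008 = -159665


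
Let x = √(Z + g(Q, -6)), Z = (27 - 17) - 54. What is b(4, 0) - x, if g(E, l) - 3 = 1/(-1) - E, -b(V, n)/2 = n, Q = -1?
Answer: -I*√41 ≈ -6.4031*I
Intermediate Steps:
Z = -44 (Z = 10 - 54 = -44)
b(V, n) = -2*n
g(E, l) = 2 - E (g(E, l) = 3 + (1/(-1) - E) = 3 + (-1 - E) = 2 - E)
x = I*√41 (x = √(-44 + (2 - 1*(-1))) = √(-44 + (2 + 1)) = √(-44 + 3) = √(-41) = I*√41 ≈ 6.4031*I)
b(4, 0) - x = -2*0 - I*√41 = 0 - I*√41 = -I*√41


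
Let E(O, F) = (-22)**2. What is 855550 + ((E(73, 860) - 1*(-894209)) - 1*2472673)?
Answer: -722430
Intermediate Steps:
E(O, F) = 484
855550 + ((E(73, 860) - 1*(-894209)) - 1*2472673) = 855550 + ((484 - 1*(-894209)) - 1*2472673) = 855550 + ((484 + 894209) - 2472673) = 855550 + (894693 - 2472673) = 855550 - 1577980 = -722430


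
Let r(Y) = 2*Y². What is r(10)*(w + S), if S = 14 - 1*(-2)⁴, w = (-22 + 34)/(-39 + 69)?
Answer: -320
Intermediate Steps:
w = ⅖ (w = 12/30 = 12*(1/30) = ⅖ ≈ 0.40000)
S = -2 (S = 14 - 1*16 = 14 - 16 = -2)
r(10)*(w + S) = (2*10²)*(⅖ - 2) = (2*100)*(-8/5) = 200*(-8/5) = -320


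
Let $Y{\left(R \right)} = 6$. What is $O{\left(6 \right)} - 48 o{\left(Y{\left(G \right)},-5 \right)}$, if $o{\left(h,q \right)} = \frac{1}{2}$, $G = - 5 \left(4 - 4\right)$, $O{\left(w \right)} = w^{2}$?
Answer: $12$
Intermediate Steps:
$G = 0$ ($G = \left(-5\right) 0 = 0$)
$o{\left(h,q \right)} = \frac{1}{2}$
$O{\left(6 \right)} - 48 o{\left(Y{\left(G \right)},-5 \right)} = 6^{2} - 24 = 36 - 24 = 12$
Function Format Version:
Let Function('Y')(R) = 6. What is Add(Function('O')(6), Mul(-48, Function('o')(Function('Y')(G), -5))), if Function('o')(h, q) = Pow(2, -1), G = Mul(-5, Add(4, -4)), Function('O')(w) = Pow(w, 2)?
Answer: 12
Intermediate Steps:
G = 0 (G = Mul(-5, 0) = 0)
Function('o')(h, q) = Rational(1, 2)
Add(Function('O')(6), Mul(-48, Function('o')(Function('Y')(G), -5))) = Add(Pow(6, 2), Mul(-48, Rational(1, 2))) = Add(36, -24) = 12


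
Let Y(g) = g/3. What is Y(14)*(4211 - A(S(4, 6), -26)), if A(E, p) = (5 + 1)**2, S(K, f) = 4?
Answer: 58450/3 ≈ 19483.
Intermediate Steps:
A(E, p) = 36 (A(E, p) = 6**2 = 36)
Y(g) = g/3 (Y(g) = g*(1/3) = g/3)
Y(14)*(4211 - A(S(4, 6), -26)) = ((1/3)*14)*(4211 - 1*36) = 14*(4211 - 36)/3 = (14/3)*4175 = 58450/3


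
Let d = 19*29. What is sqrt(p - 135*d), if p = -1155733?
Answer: I*sqrt(1230118) ≈ 1109.1*I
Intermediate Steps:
d = 551
sqrt(p - 135*d) = sqrt(-1155733 - 135*551) = sqrt(-1155733 - 74385) = sqrt(-1230118) = I*sqrt(1230118)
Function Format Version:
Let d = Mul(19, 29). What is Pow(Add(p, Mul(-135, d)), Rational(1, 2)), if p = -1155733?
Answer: Mul(I, Pow(1230118, Rational(1, 2))) ≈ Mul(1109.1, I)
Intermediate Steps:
d = 551
Pow(Add(p, Mul(-135, d)), Rational(1, 2)) = Pow(Add(-1155733, Mul(-135, 551)), Rational(1, 2)) = Pow(Add(-1155733, -74385), Rational(1, 2)) = Pow(-1230118, Rational(1, 2)) = Mul(I, Pow(1230118, Rational(1, 2)))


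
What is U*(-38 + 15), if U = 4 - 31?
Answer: 621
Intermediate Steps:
U = -27
U*(-38 + 15) = -27*(-38 + 15) = -27*(-23) = 621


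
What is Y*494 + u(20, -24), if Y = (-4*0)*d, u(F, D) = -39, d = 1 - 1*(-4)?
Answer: -39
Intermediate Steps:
d = 5 (d = 1 + 4 = 5)
Y = 0 (Y = -4*0*5 = 0*5 = 0)
Y*494 + u(20, -24) = 0*494 - 39 = 0 - 39 = -39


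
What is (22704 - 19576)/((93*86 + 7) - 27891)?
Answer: -1564/9943 ≈ -0.15730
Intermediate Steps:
(22704 - 19576)/((93*86 + 7) - 27891) = 3128/((7998 + 7) - 27891) = 3128/(8005 - 27891) = 3128/(-19886) = 3128*(-1/19886) = -1564/9943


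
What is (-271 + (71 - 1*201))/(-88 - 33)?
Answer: 401/121 ≈ 3.3140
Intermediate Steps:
(-271 + (71 - 1*201))/(-88 - 33) = (-271 + (71 - 201))/(-121) = (-271 - 130)*(-1/121) = -401*(-1/121) = 401/121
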